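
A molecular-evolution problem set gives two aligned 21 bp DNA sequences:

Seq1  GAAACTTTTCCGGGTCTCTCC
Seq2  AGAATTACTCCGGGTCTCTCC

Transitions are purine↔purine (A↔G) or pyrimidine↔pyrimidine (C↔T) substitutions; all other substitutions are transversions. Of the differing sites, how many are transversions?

The sequences differ at positions 1 (G/A, transition), 2 (A/G, transition), 5 (C/T, transition), 7 (T/A, transversion), 8 (T/C, transition).
Of the 5 differences, 4 transitions and 1 transversion, so the answer is 1.

1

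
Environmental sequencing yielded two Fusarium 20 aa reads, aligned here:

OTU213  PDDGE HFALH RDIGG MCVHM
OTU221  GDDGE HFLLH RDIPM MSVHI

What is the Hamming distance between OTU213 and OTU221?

Mismatches occur at site 1 (P→G), site 8 (A→L), site 14 (G→P), site 15 (G→M), site 17 (C→S), site 20 (M→I).
That gives 6 mismatches out of 20 aligned sites, so the Hamming distance is 6.

6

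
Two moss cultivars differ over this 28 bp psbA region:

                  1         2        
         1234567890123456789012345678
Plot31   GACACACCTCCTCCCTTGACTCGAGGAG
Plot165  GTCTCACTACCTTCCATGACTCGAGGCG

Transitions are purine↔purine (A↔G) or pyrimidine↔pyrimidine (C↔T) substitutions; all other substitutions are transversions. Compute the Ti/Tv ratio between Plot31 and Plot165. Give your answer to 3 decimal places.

Mismatches occur at site 2 (A↔T, transversion), site 4 (A↔T, transversion), site 8 (C↔T, transition), site 9 (T↔A, transversion), site 13 (C↔T, transition), site 16 (T↔A, transversion), site 27 (A↔C, transversion).
Of the 7 differences, 2 transitions and 5 transversions, so Ti/Tv = 2/5 = 0.400.

0.400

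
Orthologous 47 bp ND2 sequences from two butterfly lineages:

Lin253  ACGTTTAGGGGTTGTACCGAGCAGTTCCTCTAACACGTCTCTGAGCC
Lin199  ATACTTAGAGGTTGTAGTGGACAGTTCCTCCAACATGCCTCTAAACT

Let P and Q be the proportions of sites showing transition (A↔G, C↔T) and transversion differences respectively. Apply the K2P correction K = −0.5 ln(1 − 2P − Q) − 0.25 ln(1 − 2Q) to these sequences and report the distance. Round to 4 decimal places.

Mismatches occur at site 2 (C/T, transition), site 3 (G/A, transition), site 4 (T/C, transition), site 9 (G/A, transition), site 17 (C/G, transversion), site 18 (C/T, transition), site 20 (A/G, transition), site 21 (G/A, transition), site 31 (T/C, transition), site 36 (C/T, transition), site 38 (T/C, transition), site 43 (G/A, transition), site 45 (G/A, transition), site 47 (C/T, transition).
Of the 14 differences, 13 transitions and 1 transversion over 47 sites: P = 13/47 = 0.276596, Q = 1/47 = 0.021277.
d = −0.5·ln(0.425531) − 0.25·ln(0.957446) = −0.5·(-0.854417) − 0.25·(-0.043486) = 0.4381.

0.4381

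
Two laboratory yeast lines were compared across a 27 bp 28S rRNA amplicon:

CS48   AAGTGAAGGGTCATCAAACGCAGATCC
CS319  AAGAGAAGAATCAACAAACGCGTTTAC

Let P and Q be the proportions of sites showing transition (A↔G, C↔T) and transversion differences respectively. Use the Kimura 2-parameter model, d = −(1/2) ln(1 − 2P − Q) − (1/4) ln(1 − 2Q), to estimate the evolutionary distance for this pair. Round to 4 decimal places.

The sequences differ at positions 4 (T/A, transversion), 9 (G/A, transition), 10 (G/A, transition), 14 (T/A, transversion), 22 (A/G, transition), 23 (G/T, transversion), 24 (A/T, transversion), 26 (C/A, transversion).
Of the 8 differences, 3 transitions and 5 transversions over 27 sites: P = 3/27 = 0.111111, Q = 5/27 = 0.185185.
d = −0.5·ln(0.592593) − 0.25·ln(0.629630) = −0.5·(-0.523247) − 0.25·(-0.462623) = 0.3773.

0.3773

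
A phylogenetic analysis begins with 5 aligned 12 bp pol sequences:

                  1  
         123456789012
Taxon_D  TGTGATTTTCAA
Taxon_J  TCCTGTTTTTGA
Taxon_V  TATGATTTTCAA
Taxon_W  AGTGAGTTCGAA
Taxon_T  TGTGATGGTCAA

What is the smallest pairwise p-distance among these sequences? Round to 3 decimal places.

0.083

Pairwise Hamming distances:
  Taxon_D vs Taxon_J: 6
  Taxon_D vs Taxon_V: 1
  Taxon_D vs Taxon_W: 4
  Taxon_D vs Taxon_T: 2
  Taxon_J vs Taxon_V: 6
  Taxon_J vs Taxon_W: 9
  Taxon_J vs Taxon_T: 8
  Taxon_V vs Taxon_W: 5
  Taxon_V vs Taxon_T: 3
  Taxon_W vs Taxon_T: 6
The smallest is 1 mismatch, between Taxon_D and Taxon_V; p = 1/12 = 0.083.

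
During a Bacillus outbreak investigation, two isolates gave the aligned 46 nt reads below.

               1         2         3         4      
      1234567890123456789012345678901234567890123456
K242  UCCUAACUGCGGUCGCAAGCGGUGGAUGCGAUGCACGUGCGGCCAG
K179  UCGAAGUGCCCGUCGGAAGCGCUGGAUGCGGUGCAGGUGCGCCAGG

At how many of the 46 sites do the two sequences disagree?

14

Differing sites — 3:C/G; 4:U/A; 6:A/G; 7:C/U; 8:U/G; 9:G/C; 11:G/C; 16:C/G; 22:G/C; 31:A/G; 36:C/G; 42:G/C; 44:C/A; 45:A/G.
That gives 14 mismatches out of 46 aligned sites, so the Hamming distance is 14.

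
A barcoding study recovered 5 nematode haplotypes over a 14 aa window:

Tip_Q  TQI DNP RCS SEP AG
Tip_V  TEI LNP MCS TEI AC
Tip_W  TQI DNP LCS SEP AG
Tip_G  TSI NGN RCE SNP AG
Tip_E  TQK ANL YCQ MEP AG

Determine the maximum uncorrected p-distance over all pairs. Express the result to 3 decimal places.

Pairwise Hamming distances:
  Tip_Q vs Tip_V: 6
  Tip_Q vs Tip_W: 1
  Tip_Q vs Tip_G: 6
  Tip_Q vs Tip_E: 6
  Tip_V vs Tip_W: 6
  Tip_V vs Tip_G: 10
  Tip_V vs Tip_E: 9
  Tip_W vs Tip_G: 7
  Tip_W vs Tip_E: 6
  Tip_G vs Tip_E: 9
The largest is 10 mismatches, between Tip_V and Tip_G; p = 10/14 = 0.714.

0.714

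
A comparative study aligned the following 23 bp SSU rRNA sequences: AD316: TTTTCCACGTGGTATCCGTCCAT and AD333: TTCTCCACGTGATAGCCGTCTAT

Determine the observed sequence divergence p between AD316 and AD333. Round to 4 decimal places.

The sequences differ at positions 3 (T/C), 12 (G/A), 15 (T/G), 21 (C/T).
There are 4 differences over 23 sites, so p = 4/23 = 0.1739.

0.1739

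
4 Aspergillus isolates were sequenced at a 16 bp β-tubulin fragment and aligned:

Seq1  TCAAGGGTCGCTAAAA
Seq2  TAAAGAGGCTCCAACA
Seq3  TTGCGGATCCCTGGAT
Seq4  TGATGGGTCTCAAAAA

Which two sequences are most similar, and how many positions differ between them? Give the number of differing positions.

4

Pairwise Hamming distances:
  Seq1 vs Seq2: 6
  Seq1 vs Seq3: 8
  Seq1 vs Seq4: 4
  Seq2 vs Seq3: 12
  Seq2 vs Seq4: 6
  Seq3 vs Seq4: 9
The smallest is 4, between Seq1 and Seq4.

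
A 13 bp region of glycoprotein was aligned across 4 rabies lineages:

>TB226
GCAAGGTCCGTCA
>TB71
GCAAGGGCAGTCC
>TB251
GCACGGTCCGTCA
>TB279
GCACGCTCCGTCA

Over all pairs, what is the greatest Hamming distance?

5

Pairwise Hamming distances:
  TB226 vs TB71: 3
  TB226 vs TB251: 1
  TB226 vs TB279: 2
  TB71 vs TB251: 4
  TB71 vs TB279: 5
  TB251 vs TB279: 1
The largest is 5, between TB71 and TB279.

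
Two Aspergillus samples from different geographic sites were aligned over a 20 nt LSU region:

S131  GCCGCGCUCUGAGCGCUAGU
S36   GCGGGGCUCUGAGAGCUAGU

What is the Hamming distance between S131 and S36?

The sequences differ at positions 3 (C/G), 5 (C/G), 14 (C/A).
That gives 3 mismatches out of 20 aligned sites, so the Hamming distance is 3.

3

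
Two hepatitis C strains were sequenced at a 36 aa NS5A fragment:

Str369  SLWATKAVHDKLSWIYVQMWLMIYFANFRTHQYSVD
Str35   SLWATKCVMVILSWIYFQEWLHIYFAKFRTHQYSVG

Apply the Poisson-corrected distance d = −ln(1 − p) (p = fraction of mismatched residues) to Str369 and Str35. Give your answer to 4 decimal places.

0.2877

Mismatches occur at site 7 (A↔C), site 9 (H↔M), site 10 (D↔V), site 11 (K↔I), site 17 (V↔F), site 19 (M↔E), site 22 (M↔H), site 27 (N↔K), site 36 (D↔G).
p = 9/36 = 0.250000.
d = −ln(1 − 0.250000) = −ln(0.750000) = 0.2877.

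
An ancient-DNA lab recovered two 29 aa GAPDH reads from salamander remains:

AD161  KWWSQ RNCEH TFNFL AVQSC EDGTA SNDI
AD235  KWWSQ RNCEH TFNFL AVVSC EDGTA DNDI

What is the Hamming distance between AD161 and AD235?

Mismatches occur at site 18 (Q↔V), site 26 (S↔D).
That gives 2 mismatches out of 29 aligned sites, so the Hamming distance is 2.

2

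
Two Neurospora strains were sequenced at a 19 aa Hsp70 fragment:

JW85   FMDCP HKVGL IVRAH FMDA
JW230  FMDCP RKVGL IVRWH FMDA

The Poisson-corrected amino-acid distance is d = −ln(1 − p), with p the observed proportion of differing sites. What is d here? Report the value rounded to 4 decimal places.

The sequences differ at positions 6 (H/R), 14 (A/W).
p = 2/19 = 0.105263.
d = −ln(1 − 0.105263) = −ln(0.894737) = 0.1112.

0.1112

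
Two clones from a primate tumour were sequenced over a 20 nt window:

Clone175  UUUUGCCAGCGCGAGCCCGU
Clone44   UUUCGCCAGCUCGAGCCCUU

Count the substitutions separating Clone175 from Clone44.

Mismatches occur at site 4 (U↔C), site 11 (G↔U), site 19 (G↔U).
That gives 3 mismatches out of 20 aligned sites, so the Hamming distance is 3.

3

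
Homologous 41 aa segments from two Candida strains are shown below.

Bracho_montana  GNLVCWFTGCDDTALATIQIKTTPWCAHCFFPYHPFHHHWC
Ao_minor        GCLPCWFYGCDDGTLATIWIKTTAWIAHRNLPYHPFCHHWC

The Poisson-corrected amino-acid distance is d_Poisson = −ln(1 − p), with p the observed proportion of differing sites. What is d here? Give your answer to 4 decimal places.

Differing sites — 2:N/C; 4:V/P; 8:T/Y; 13:T/G; 14:A/T; 19:Q/W; 24:P/A; 26:C/I; 29:C/R; 30:F/N; 31:F/L; 37:H/C.
p = 12/41 = 0.292683.
d = −ln(1 − 0.292683) = −ln(0.707317) = 0.3463.

0.3463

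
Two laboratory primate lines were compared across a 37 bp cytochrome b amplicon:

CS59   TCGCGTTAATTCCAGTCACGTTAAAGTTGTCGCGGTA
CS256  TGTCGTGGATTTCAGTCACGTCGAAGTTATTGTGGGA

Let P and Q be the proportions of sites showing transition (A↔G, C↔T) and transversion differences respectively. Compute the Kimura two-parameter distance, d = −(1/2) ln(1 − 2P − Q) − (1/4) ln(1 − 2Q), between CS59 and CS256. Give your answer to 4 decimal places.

0.3941

Mismatches occur at site 2 (C/G, transversion), site 3 (G/T, transversion), site 7 (T/G, transversion), site 8 (A/G, transition), site 12 (C/T, transition), site 22 (T/C, transition), site 23 (A/G, transition), site 29 (G/A, transition), site 31 (C/T, transition), site 33 (C/T, transition), site 36 (T/G, transversion).
Of the 11 differences, 7 transitions and 4 transversions over 37 sites: P = 7/37 = 0.189189, Q = 4/37 = 0.108108.
d = −0.5·ln(0.513514) − 0.25·ln(0.783784) = −0.5·(-0.666478) − 0.25·(-0.243622) = 0.3941.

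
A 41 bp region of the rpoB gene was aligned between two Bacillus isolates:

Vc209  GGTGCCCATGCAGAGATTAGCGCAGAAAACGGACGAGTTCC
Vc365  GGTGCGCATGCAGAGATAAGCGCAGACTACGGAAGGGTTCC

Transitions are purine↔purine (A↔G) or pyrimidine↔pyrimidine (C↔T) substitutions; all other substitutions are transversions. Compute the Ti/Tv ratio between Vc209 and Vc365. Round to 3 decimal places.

0.200

Mismatches occur at site 6 (C/G, transversion), site 18 (T/A, transversion), site 27 (A/C, transversion), site 28 (A/T, transversion), site 34 (C/A, transversion), site 36 (A/G, transition).
Of the 6 differences, 1 transition and 5 transversions, so Ti/Tv = 1/5 = 0.200.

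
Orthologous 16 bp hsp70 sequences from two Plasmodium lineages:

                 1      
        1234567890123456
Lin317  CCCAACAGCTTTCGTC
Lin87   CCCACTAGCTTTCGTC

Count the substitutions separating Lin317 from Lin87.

Differing sites — 5:A/C; 6:C/T.
That gives 2 mismatches out of 16 aligned sites, so the Hamming distance is 2.

2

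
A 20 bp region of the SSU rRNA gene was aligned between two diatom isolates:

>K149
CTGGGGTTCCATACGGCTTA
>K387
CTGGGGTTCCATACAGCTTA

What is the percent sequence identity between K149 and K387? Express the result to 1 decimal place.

95.0%

The sequences differ at position 15 (G/A).
19 of the 20 sites match, so the percent identity is 19/20 × 100 = 95.0%.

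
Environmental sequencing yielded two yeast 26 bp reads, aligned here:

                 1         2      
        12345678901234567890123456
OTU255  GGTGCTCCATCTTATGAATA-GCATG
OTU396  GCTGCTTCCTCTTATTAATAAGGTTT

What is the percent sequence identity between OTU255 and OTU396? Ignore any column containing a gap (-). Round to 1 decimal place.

Excluding the 1 gap column leaves 25 comparable sites.
Mismatches occur at site 2 (G/C), site 7 (C/T), site 9 (A/C), site 16 (G/T), site 23 (C/G), site 24 (A/T), site 26 (G/T).
18 of the 25 comparable sites match, so the percent identity is 18/25 × 100 = 72.0%.

72.0%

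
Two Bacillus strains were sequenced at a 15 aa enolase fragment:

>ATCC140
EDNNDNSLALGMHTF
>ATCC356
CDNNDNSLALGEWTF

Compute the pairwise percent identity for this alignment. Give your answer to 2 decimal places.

80.00%

The sequences differ at positions 1 (E/C), 12 (M/E), 13 (H/W).
12 of the 15 sites match, so the percent identity is 12/15 × 100 = 80.00%.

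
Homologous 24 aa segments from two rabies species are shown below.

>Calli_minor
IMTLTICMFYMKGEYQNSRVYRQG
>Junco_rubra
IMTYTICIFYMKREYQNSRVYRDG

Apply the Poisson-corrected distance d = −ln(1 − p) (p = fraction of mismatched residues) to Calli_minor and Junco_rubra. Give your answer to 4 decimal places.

The sequences differ at positions 4 (L/Y), 8 (M/I), 13 (G/R), 23 (Q/D).
p = 4/24 = 0.166667.
d = −ln(1 − 0.166667) = −ln(0.833333) = 0.1823.

0.1823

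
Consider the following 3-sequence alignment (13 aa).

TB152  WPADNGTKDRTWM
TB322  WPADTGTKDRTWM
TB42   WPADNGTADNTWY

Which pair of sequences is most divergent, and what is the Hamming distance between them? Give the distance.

4

Pairwise Hamming distances:
  TB152 vs TB322: 1
  TB152 vs TB42: 3
  TB322 vs TB42: 4
The largest is 4, between TB322 and TB42.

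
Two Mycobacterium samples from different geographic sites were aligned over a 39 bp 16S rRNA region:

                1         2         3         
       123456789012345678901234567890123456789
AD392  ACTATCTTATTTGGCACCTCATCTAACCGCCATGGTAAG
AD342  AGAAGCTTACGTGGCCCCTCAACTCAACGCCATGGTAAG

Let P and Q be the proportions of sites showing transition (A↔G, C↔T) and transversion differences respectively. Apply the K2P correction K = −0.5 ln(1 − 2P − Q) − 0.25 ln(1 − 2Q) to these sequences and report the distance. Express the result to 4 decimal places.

0.2801

The sequences differ at positions 2 (C/G, transversion), 3 (T/A, transversion), 5 (T/G, transversion), 10 (T/C, transition), 11 (T/G, transversion), 16 (A/C, transversion), 22 (T/A, transversion), 25 (A/C, transversion), 27 (C/A, transversion).
Of the 9 differences, 1 transition and 8 transversions over 39 sites: P = 1/39 = 0.025641, Q = 8/39 = 0.205128.
d = −0.5·ln(0.743590) − 0.25·ln(0.589744) = −0.5·(-0.296265) − 0.25·(-0.528067) = 0.2801.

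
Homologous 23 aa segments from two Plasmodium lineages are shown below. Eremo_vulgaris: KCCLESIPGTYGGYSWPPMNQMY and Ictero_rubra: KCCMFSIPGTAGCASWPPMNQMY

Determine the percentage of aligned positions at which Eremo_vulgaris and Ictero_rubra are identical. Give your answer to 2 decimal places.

The sequences differ at positions 4 (L/M), 5 (E/F), 11 (Y/A), 13 (G/C), 14 (Y/A).
18 of the 23 sites match, so the percent identity is 18/23 × 100 = 78.26%.

78.26%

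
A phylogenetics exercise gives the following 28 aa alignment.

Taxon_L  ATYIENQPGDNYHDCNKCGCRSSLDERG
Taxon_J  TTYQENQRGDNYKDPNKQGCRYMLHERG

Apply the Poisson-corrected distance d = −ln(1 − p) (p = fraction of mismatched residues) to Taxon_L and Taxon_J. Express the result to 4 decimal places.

Mismatches occur at site 1 (A→T), site 4 (I→Q), site 8 (P→R), site 13 (H→K), site 15 (C→P), site 18 (C→Q), site 22 (S→Y), site 23 (S→M), site 25 (D→H).
p = 9/28 = 0.321429.
d = −ln(1 − 0.321429) = −ln(0.678571) = 0.3878.

0.3878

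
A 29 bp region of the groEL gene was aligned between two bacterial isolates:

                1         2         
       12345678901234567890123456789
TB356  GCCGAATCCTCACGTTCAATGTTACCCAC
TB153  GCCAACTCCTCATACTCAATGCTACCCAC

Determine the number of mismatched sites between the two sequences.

The sequences differ at positions 4 (G/A), 6 (A/C), 13 (C/T), 14 (G/A), 15 (T/C), 22 (T/C).
That gives 6 mismatches out of 29 aligned sites, so the Hamming distance is 6.

6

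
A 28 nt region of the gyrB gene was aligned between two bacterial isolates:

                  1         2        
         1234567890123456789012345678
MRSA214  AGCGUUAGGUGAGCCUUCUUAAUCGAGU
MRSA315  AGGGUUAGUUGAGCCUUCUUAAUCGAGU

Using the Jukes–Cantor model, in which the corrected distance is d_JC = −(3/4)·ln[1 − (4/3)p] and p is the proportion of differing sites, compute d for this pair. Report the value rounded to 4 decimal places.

Mismatches occur at site 3 (C→G), site 9 (G→U).
p = 2/28 = 0.071429.
d = −0.75 · ln(1 − (4/3)·0.071429) = −0.75 · ln(0.904761) = −0.75 · (-0.100084) = 0.0751.

0.0751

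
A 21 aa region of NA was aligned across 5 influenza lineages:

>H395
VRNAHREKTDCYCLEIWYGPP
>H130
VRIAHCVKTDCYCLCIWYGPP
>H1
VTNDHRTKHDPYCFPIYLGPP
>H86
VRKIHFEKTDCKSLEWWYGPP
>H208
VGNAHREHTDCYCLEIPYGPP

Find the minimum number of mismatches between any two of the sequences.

3

Pairwise Hamming distances:
  H395 vs H130: 4
  H395 vs H1: 9
  H395 vs H86: 6
  H395 vs H208: 3
  H130 vs H1: 11
  H130 vs H86: 8
  H130 vs H208: 7
  H1 vs H86: 14
  H1 vs H208: 10
  H86 vs H208: 9
The smallest is 3, between H395 and H208.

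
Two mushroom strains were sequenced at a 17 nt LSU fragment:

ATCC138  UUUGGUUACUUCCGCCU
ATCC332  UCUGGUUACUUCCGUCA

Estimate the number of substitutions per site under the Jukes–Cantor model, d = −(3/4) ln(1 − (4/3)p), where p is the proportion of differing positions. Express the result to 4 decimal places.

Differing sites — 2:U/C; 15:C/U; 17:U/A.
p = 3/17 = 0.176471.
d = −0.75 · ln(1 − (4/3)·0.176471) = −0.75 · ln(0.764705) = −0.75 · (-0.268265) = 0.2012.

0.2012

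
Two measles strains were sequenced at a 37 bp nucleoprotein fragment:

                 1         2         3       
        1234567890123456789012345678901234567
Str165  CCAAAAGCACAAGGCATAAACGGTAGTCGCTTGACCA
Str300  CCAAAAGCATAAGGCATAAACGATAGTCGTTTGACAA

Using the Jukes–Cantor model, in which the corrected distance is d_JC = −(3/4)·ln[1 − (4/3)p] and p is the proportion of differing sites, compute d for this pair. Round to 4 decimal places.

0.1167

Differing sites — 10:C/T; 23:G/A; 30:C/T; 36:C/A.
p = 4/37 = 0.108108.
d = −0.75 · ln(1 − (4/3)·0.108108) = −0.75 · ln(0.855856) = −0.75 · (-0.155653) = 0.1167.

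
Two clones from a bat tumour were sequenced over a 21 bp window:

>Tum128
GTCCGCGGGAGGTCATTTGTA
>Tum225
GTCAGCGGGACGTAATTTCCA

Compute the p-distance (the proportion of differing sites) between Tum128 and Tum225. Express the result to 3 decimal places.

Differing sites — 4:C/A; 11:G/C; 14:C/A; 19:G/C; 20:T/C.
There are 5 differences over 21 sites, so p = 5/21 = 0.238.

0.238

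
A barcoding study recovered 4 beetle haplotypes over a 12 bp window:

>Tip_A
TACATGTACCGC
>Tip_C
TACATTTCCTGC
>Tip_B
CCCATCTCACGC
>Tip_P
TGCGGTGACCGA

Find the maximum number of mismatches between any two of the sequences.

Pairwise Hamming distances:
  Tip_A vs Tip_C: 3
  Tip_A vs Tip_B: 5
  Tip_A vs Tip_P: 6
  Tip_C vs Tip_B: 5
  Tip_C vs Tip_P: 7
  Tip_B vs Tip_P: 9
The largest is 9, between Tip_B and Tip_P.

9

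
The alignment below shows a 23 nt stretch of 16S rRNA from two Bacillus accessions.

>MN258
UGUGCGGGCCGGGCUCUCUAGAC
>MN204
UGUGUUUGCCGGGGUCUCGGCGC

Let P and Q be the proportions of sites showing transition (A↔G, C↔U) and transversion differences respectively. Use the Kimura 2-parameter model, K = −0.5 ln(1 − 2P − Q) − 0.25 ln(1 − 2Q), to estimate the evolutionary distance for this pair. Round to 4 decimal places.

Differing sites — 5:C/U (Ti); 6:G/U (Tv); 7:G/U (Tv); 14:C/G (Tv); 19:U/G (Tv); 20:A/G (Ti); 21:G/C (Tv); 22:A/G (Ti).
Of the 8 differences, 3 transitions and 5 transversions over 23 sites: P = 3/23 = 0.130435, Q = 5/23 = 0.217391.
d = −0.5·ln(0.521739) − 0.25·ln(0.565218) = −0.5·(-0.650588) − 0.25·(-0.570544) = 0.4679.

0.4679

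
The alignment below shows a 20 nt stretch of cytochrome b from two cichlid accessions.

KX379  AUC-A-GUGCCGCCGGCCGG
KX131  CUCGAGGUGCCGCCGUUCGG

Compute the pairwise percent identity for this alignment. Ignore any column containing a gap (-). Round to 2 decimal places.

83.33%

Excluding the 2 gap columns leaves 18 comparable sites.
Differing sites — 1:A/C; 16:G/U; 17:C/U.
15 of the 18 comparable sites match, so the percent identity is 15/18 × 100 = 83.33%.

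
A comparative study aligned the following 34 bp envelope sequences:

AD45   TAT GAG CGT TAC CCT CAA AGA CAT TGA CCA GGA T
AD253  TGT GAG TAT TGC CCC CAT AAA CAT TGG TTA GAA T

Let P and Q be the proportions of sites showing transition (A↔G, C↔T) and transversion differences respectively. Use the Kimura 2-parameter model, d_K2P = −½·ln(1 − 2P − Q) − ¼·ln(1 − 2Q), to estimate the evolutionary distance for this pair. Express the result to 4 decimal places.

0.4959

Mismatches occur at site 2 (A↔G, transition), site 7 (C↔T, transition), site 8 (G↔A, transition), site 11 (A↔G, transition), site 15 (T↔C, transition), site 18 (A↔T, transversion), site 20 (G↔A, transition), site 27 (A↔G, transition), site 28 (C↔T, transition), site 29 (C↔T, transition), site 32 (G↔A, transition).
Of the 11 differences, 10 transitions and 1 transversion over 34 sites: P = 10/34 = 0.294118, Q = 1/34 = 0.029412.
d = −0.5·ln(0.382352) − 0.25·ln(0.941176) = −0.5·(-0.961414) − 0.25·(-0.060625) = 0.4959.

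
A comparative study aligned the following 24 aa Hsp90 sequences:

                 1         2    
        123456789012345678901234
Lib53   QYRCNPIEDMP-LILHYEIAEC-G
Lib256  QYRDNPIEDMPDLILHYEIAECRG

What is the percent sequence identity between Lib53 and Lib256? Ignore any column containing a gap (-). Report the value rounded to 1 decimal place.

95.5%

Excluding the 2 gap columns leaves 22 comparable sites.
The sequences differ at position 4 (C/D).
21 of the 22 comparable sites match, so the percent identity is 21/22 × 100 = 95.5%.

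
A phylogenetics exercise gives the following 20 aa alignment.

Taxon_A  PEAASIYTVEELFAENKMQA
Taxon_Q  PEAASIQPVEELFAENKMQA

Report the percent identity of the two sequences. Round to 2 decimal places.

90.00%

Differing sites — 7:Y/Q; 8:T/P.
18 of the 20 sites match, so the percent identity is 18/20 × 100 = 90.00%.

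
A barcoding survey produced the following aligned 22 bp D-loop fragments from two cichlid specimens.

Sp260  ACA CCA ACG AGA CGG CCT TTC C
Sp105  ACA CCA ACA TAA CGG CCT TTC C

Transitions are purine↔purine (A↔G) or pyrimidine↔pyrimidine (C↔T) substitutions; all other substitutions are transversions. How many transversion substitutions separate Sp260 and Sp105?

The sequences differ at positions 9 (G/A, transition), 10 (A/T, transversion), 11 (G/A, transition).
Of the 3 differences, 2 transitions and 1 transversion, so the answer is 1.

1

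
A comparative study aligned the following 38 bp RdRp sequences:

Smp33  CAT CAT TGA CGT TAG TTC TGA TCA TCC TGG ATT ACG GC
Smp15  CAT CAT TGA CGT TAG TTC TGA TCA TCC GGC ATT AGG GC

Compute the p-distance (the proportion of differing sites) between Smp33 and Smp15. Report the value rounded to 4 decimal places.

Mismatches occur at site 28 (T↔G), site 30 (G↔C), site 35 (C↔G).
There are 3 differences over 38 sites, so p = 3/38 = 0.0789.

0.0789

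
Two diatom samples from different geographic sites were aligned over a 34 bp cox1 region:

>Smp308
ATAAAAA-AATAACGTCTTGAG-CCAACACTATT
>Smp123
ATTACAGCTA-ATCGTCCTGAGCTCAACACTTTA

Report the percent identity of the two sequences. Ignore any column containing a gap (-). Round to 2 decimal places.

Excluding the 3 gap columns leaves 31 comparable sites.
The sequences differ at positions 3 (A/T), 5 (A/C), 7 (A/G), 9 (A/T), 13 (A/T), 18 (T/C), 24 (C/T), 32 (A/T), 34 (T/A).
22 of the 31 comparable sites match, so the percent identity is 22/31 × 100 = 70.97%.

70.97%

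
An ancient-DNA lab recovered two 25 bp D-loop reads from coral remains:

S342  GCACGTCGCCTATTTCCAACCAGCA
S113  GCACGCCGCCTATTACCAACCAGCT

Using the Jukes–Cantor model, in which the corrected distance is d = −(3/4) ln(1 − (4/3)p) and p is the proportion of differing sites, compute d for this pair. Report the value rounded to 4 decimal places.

The sequences differ at positions 6 (T/C), 15 (T/A), 25 (A/T).
p = 3/25 = 0.120000.
d = −0.75 · ln(1 − (4/3)·0.120000) = −0.75 · ln(0.840000) = −0.75 · (-0.174353) = 0.1308.

0.1308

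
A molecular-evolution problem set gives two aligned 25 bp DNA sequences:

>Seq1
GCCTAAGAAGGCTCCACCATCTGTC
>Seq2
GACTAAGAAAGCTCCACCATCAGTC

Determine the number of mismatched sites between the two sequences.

Mismatches occur at site 2 (C↔A), site 10 (G↔A), site 22 (T↔A).
That gives 3 mismatches out of 25 aligned sites, so the Hamming distance is 3.

3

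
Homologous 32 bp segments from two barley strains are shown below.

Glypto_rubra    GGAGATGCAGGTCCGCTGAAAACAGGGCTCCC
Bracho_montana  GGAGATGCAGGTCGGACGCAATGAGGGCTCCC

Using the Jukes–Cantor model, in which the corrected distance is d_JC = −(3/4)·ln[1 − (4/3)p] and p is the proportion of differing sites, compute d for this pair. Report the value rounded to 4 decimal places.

Mismatches occur at site 14 (C↔G), site 16 (C↔A), site 17 (T↔C), site 19 (A↔C), site 22 (A↔T), site 23 (C↔G).
p = 6/32 = 0.187500.
d = −0.75 · ln(1 − (4/3)·0.187500) = −0.75 · ln(0.750000) = −0.75 · (-0.287682) = 0.2158.

0.2158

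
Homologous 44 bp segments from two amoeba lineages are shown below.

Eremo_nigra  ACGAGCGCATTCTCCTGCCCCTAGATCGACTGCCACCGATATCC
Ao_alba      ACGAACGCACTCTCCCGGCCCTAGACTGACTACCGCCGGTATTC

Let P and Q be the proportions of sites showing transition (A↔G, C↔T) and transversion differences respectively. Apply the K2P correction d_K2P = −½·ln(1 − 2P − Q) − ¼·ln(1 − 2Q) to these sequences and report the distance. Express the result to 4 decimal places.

0.2943

Mismatches occur at site 5 (G→A, transition), site 10 (T→C, transition), site 16 (T→C, transition), site 18 (C→G, transversion), site 26 (T→C, transition), site 27 (C→T, transition), site 32 (G→A, transition), site 35 (A→G, transition), site 39 (A→G, transition), site 43 (C→T, transition).
Of the 10 differences, 9 transitions and 1 transversion over 44 sites: P = 9/44 = 0.204545, Q = 1/44 = 0.022727.
d = −0.5·ln(0.568183) − 0.25·ln(0.954546) = −0.5·(-0.565312) − 0.25·(-0.046519) = 0.2943.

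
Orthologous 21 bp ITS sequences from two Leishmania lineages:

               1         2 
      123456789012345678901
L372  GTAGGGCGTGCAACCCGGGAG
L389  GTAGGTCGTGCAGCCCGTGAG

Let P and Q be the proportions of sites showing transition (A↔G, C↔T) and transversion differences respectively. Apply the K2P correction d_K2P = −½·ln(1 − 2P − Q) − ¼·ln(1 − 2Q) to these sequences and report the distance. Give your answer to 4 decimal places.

Mismatches occur at site 6 (G↔T, transversion), site 13 (A↔G, transition), site 18 (G↔T, transversion).
Of the 3 differences, 1 transition and 2 transversions over 21 sites: P = 1/21 = 0.047619, Q = 2/21 = 0.095238.
d = −0.5·ln(0.809524) − 0.25·ln(0.809524) = −0.5·(-0.211309) − 0.25·(-0.211309) = 0.1585.

0.1585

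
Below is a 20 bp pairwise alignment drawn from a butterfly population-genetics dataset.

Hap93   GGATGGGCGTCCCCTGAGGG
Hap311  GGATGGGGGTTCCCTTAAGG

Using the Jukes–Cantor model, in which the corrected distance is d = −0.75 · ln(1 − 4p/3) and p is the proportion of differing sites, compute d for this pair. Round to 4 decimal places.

Mismatches occur at site 8 (C/G), site 11 (C/T), site 16 (G/T), site 18 (G/A).
p = 4/20 = 0.200000.
d = −0.75 · ln(1 − (4/3)·0.200000) = −0.75 · ln(0.733333) = −0.75 · (-0.310155) = 0.2326.

0.2326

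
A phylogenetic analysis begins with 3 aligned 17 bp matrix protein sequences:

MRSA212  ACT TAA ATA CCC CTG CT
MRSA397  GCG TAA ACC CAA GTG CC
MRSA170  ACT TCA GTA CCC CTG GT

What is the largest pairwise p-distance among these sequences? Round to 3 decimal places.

0.647

Pairwise Hamming distances:
  MRSA212 vs MRSA397: 8
  MRSA212 vs MRSA170: 3
  MRSA397 vs MRSA170: 11
The largest is 11 mismatches, between MRSA397 and MRSA170; p = 11/17 = 0.647.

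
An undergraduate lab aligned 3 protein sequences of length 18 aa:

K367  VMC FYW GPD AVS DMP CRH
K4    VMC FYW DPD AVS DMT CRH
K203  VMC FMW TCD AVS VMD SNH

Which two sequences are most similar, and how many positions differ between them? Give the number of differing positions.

2

Pairwise Hamming distances:
  K367 vs K4: 2
  K367 vs K203: 7
  K4 vs K203: 7
The smallest is 2, between K367 and K4.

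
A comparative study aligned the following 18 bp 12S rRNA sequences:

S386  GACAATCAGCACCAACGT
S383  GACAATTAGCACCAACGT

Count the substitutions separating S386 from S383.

A single mismatch occurs at site 7 (C↔T).
That gives 1 mismatch out of 18 aligned sites, so the Hamming distance is 1.

1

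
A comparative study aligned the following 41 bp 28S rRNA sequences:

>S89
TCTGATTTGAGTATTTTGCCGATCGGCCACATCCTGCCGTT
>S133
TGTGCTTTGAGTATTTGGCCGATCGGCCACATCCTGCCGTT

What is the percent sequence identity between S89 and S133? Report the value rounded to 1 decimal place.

92.7%

The sequences differ at positions 2 (C/G), 5 (A/C), 17 (T/G).
38 of the 41 sites match, so the percent identity is 38/41 × 100 = 92.7%.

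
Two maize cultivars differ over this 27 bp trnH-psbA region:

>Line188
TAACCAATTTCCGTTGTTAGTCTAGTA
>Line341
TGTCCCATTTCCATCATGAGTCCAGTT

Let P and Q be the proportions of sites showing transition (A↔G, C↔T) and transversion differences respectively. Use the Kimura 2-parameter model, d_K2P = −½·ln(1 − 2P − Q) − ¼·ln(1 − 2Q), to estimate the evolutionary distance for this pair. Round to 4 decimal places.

0.4533

Differing sites — 2:A/G (Ti); 3:A/T (Tv); 6:A/C (Tv); 13:G/A (Ti); 15:T/C (Ti); 16:G/A (Ti); 18:T/G (Tv); 23:T/C (Ti); 27:A/T (Tv).
Of the 9 differences, 5 transitions and 4 transversions over 27 sites: P = 5/27 = 0.185185, Q = 4/27 = 0.148148.
d = −0.5·ln(0.481482) − 0.25·ln(0.703704) = −0.5·(-0.730886) − 0.25·(-0.351397) = 0.4533.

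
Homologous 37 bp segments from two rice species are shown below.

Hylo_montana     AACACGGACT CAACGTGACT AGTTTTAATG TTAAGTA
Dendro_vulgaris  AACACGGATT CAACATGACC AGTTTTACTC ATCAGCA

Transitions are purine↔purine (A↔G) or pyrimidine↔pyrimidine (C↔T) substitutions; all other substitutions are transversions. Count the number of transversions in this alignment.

The sequences differ at positions 9 (C/T, transition), 15 (G/A, transition), 20 (T/C, transition), 28 (A/C, transversion), 30 (G/C, transversion), 31 (T/A, transversion), 33 (A/C, transversion), 36 (T/C, transition).
Of the 8 differences, 4 transitions and 4 transversions, so the answer is 4.

4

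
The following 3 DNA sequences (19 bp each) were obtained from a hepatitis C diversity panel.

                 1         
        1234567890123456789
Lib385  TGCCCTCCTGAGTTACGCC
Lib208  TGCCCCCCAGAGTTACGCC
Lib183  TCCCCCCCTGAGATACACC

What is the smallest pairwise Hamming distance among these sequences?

Pairwise Hamming distances:
  Lib385 vs Lib208: 2
  Lib385 vs Lib183: 4
  Lib208 vs Lib183: 4
The smallest is 2, between Lib385 and Lib208.

2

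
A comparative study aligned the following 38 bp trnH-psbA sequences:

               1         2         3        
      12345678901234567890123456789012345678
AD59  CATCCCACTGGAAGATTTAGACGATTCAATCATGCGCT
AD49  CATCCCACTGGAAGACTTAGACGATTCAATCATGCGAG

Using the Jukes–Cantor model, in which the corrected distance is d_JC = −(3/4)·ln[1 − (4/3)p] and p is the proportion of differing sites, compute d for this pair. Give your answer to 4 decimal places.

0.0834

Differing sites — 16:T/C; 37:C/A; 38:T/G.
p = 3/38 = 0.078947.
d = −0.75 · ln(1 − (4/3)·0.078947) = −0.75 · ln(0.894737) = −0.75 · (-0.111225) = 0.0834.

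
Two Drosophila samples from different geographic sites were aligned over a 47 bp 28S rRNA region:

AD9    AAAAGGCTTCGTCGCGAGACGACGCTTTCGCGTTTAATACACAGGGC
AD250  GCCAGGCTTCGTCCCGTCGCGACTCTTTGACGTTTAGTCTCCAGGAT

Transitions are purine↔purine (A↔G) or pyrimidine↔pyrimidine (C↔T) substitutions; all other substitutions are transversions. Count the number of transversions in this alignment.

9

Differing sites — 1:A/G (Ti); 2:A/C (Tv); 3:A/C (Tv); 14:G/C (Tv); 17:A/T (Tv); 18:G/C (Tv); 19:A/G (Ti); 24:G/T (Tv); 29:C/G (Tv); 30:G/A (Ti); 37:A/G (Ti); 39:A/C (Tv); 40:C/T (Ti); 41:A/C (Tv); 46:G/A (Ti); 47:C/T (Ti).
Of the 16 differences, 7 transitions and 9 transversions, so the answer is 9.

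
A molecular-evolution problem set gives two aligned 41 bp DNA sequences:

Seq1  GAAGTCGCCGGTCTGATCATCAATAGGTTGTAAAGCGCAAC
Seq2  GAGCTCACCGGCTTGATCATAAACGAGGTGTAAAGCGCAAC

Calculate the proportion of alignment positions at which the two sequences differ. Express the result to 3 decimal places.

0.244

Differing sites — 3:A/G; 4:G/C; 7:G/A; 12:T/C; 13:C/T; 21:C/A; 24:T/C; 25:A/G; 26:G/A; 28:T/G.
There are 10 differences over 41 sites, so p = 10/41 = 0.244.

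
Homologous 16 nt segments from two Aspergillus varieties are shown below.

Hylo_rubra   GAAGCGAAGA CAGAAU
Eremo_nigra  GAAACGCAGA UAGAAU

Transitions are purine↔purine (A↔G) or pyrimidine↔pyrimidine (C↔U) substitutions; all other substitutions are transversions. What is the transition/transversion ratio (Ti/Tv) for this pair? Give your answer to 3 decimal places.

2.000

Differing sites — 4:G/A (Ti); 7:A/C (Tv); 11:C/U (Ti).
Of the 3 differences, 2 transitions and 1 transversion, so Ti/Tv = 2/1 = 2.000.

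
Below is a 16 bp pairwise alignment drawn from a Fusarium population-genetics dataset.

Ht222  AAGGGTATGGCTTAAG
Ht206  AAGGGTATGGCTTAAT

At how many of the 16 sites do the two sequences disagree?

1

The sequences differ at position 16 (G/T).
That gives 1 mismatch out of 16 aligned sites, so the Hamming distance is 1.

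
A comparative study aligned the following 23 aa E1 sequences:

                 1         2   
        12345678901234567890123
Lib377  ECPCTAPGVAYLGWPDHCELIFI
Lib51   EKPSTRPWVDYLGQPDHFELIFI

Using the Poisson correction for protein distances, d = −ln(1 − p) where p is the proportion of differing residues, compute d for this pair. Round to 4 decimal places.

0.3629

Mismatches occur at site 2 (C↔K), site 4 (C↔S), site 6 (A↔R), site 8 (G↔W), site 10 (A↔D), site 14 (W↔Q), site 18 (C↔F).
p = 7/23 = 0.304348.
d = −ln(1 − 0.304348) = −ln(0.695652) = 0.3629.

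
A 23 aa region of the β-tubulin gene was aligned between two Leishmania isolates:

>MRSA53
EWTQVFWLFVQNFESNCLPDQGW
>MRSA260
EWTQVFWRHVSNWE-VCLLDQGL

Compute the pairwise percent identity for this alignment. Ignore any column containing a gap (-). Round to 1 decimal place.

68.2%

Excluding the 1 gap column leaves 22 comparable sites.
Mismatches occur at site 8 (L/R), site 9 (F/H), site 11 (Q/S), site 13 (F/W), site 16 (N/V), site 19 (P/L), site 23 (W/L).
15 of the 22 comparable sites match, so the percent identity is 15/22 × 100 = 68.2%.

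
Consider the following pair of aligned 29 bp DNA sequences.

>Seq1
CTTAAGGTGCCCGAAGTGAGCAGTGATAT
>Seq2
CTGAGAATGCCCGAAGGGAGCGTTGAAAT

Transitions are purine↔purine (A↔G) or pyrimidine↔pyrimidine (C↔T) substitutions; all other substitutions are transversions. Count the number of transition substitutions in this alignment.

The sequences differ at positions 3 (T/G, transversion), 5 (A/G, transition), 6 (G/A, transition), 7 (G/A, transition), 17 (T/G, transversion), 22 (A/G, transition), 23 (G/T, transversion), 27 (T/A, transversion).
Of the 8 differences, 4 transitions and 4 transversions, so the answer is 4.

4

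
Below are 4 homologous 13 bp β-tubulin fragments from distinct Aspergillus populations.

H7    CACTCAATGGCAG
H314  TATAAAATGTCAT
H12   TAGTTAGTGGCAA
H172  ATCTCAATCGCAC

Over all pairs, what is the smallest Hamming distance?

Pairwise Hamming distances:
  H7 vs H314: 6
  H7 vs H12: 5
  H7 vs H172: 4
  H314 vs H12: 6
  H314 vs H172: 8
  H12 vs H172: 7
The smallest is 4, between H7 and H172.

4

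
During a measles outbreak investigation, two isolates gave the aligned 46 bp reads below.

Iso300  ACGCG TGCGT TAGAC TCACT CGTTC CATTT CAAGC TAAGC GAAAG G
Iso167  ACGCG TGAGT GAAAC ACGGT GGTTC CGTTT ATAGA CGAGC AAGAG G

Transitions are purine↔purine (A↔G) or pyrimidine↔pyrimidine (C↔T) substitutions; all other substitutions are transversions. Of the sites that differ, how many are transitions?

The sequences differ at positions 8 (C/A, transversion), 11 (T/G, transversion), 13 (G/A, transition), 16 (T/A, transversion), 18 (A/G, transition), 19 (C/G, transversion), 21 (C/G, transversion), 27 (A/G, transition), 31 (C/A, transversion), 32 (A/T, transversion), 35 (C/A, transversion), 36 (T/C, transition), 37 (A/G, transition), 41 (G/A, transition), 43 (A/G, transition).
Of the 15 differences, 7 transitions and 8 transversions, so the answer is 7.

7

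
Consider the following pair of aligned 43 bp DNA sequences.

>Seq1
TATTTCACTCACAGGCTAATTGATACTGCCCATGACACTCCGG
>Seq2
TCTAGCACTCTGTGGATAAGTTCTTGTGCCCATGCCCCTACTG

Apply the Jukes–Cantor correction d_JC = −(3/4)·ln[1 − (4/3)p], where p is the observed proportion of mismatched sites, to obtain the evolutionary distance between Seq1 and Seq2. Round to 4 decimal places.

0.5141

Differing sites — 2:A/C; 4:T/A; 5:T/G; 11:A/T; 12:C/G; 13:A/T; 16:C/A; 20:T/G; 22:G/T; 23:A/C; 25:A/T; 26:C/G; 35:A/C; 37:A/C; 40:C/A; 42:G/T.
p = 16/43 = 0.372093.
d = −0.75 · ln(1 − (4/3)·0.372093) = −0.75 · ln(0.503876) = −0.75 · (-0.685425) = 0.5141.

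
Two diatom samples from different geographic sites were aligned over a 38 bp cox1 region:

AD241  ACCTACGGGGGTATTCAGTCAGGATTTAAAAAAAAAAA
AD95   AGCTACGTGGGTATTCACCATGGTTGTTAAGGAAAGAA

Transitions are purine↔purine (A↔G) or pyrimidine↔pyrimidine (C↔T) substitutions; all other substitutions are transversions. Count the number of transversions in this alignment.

8

Differing sites — 2:C/G (Tv); 8:G/T (Tv); 18:G/C (Tv); 19:T/C (Ti); 20:C/A (Tv); 21:A/T (Tv); 24:A/T (Tv); 26:T/G (Tv); 28:A/T (Tv); 31:A/G (Ti); 32:A/G (Ti); 36:A/G (Ti).
Of the 12 differences, 4 transitions and 8 transversions, so the answer is 8.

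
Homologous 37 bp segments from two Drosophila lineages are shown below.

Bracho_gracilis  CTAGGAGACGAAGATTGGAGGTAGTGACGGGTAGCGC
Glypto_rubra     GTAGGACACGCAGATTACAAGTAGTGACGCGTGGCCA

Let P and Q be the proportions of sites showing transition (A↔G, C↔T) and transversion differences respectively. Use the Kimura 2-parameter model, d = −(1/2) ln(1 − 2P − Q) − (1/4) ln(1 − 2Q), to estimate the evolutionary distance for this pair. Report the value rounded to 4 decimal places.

Mismatches occur at site 1 (C→G, transversion), site 7 (G→C, transversion), site 11 (A→C, transversion), site 17 (G→A, transition), site 18 (G→C, transversion), site 20 (G→A, transition), site 30 (G→C, transversion), site 33 (A→G, transition), site 36 (G→C, transversion), site 37 (C→A, transversion).
Of the 10 differences, 3 transitions and 7 transversions over 37 sites: P = 3/37 = 0.081081, Q = 7/37 = 0.189189.
d = −0.5·ln(0.648649) − 0.25·ln(0.621622) = −0.5·(-0.432864) − 0.25·(-0.475423) = 0.3353.

0.3353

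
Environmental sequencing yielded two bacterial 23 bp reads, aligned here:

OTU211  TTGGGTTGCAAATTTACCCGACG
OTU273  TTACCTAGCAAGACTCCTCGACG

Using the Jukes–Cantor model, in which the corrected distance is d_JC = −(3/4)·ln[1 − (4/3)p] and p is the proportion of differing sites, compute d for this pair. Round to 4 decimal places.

0.5532

Differing sites — 3:G/A; 4:G/C; 5:G/C; 7:T/A; 12:A/G; 13:T/A; 14:T/C; 16:A/C; 18:C/T.
p = 9/23 = 0.391304.
d = −0.75 · ln(1 − (4/3)·0.391304) = −0.75 · ln(0.478261) = −0.75 · (-0.737599) = 0.5532.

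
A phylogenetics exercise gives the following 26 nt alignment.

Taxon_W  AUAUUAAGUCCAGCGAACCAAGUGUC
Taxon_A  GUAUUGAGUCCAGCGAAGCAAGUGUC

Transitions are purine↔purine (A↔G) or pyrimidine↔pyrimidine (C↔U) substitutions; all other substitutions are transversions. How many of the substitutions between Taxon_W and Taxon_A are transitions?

2

The sequences differ at positions 1 (A/G, transition), 6 (A/G, transition), 18 (C/G, transversion).
Of the 3 differences, 2 transitions and 1 transversion, so the answer is 2.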